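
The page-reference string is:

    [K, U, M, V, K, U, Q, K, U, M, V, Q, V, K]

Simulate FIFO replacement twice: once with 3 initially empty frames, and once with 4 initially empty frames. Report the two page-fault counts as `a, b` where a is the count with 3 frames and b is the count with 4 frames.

3 frames: F F F F F F F . . F F . . F → 10 faults.
4 frames: F F F F . . F F F F F F . F → 11 faults.
11 > 10: adding a frame increased faults — Belady's anomaly.

10, 11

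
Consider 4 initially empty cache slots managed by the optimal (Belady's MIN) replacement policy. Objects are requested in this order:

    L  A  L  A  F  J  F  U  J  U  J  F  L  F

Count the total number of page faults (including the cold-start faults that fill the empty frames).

L → fault, frames {L}
A → fault, frames {L,A}
L → hit
A → hit
F → fault, frames {L,A,F}
J → fault, frames {L,A,F,J}
F → hit
U → fault, evict A, frames {L,F,J,U}
J → hit
U → hit
J → hit
F → hit
L → hit
F → hit
Page faults: 5.

5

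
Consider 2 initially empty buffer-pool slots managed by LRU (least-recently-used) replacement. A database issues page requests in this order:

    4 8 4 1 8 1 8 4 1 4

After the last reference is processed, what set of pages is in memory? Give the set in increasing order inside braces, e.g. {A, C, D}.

4 -> miss, frames [4]
8 -> miss, frames [4, 8]
4 -> hit
1 -> miss, evict 8, frames [4, 1]
8 -> miss, evict 4, frames [1, 8]
1 -> hit
8 -> hit
4 -> miss, evict 1, frames [8, 4]
1 -> miss, evict 8, frames [4, 1]
4 -> hit

{1, 4}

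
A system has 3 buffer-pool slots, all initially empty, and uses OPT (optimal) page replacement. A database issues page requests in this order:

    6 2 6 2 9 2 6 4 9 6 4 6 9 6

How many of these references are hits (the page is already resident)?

6 -> miss, frames {6}
2 -> miss, frames {6,2}
6 -> hit
2 -> hit
9 -> miss, frames {6,2,9}
2 -> hit
6 -> hit
4 -> miss, evict 2, frames {6,9,4}
9 -> hit
6 -> hit
4 -> hit
6 -> hit
9 -> hit
6 -> hit
Hits: 10.

10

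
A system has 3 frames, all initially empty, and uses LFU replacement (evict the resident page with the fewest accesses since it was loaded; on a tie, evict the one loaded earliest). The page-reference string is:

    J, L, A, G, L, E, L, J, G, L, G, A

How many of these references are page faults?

8

J: fault, frames [J]
L: fault, frames [J, L]
A: fault, frames [J, L, A]
G: fault, evict J, frames [L, A, G]
L: hit
E: fault, evict A, frames [L, G, E]
L: hit
J: fault, evict G, frames [L, E, J]
G: fault, evict E, frames [L, J, G]
L: hit
G: hit
A: fault, evict J, frames [L, G, A]
Page faults: 8.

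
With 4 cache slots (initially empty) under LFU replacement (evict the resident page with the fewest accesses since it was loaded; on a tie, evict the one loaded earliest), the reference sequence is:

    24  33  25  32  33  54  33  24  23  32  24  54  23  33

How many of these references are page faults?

10

24 -> fault, frames {24}
33 -> fault, frames {24,33}
25 -> fault, frames {24,33,25}
32 -> fault, frames {24,33,25,32}
33 -> hit
54 -> fault, evict 24, frames {33,25,32,54}
33 -> hit
24 -> fault, evict 25, frames {33,32,54,24}
23 -> fault, evict 32, frames {33,54,24,23}
32 -> fault, evict 54, frames {33,24,23,32}
24 -> hit
54 -> fault, evict 23, frames {33,24,32,54}
23 -> fault, evict 32, frames {33,24,54,23}
33 -> hit
Page faults: 10.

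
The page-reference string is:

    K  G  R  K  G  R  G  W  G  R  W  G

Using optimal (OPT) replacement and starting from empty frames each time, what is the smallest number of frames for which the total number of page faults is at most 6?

f=1: 12 faults
f=2: 7 faults
f=3: 4 faults
f=4: 4 faults
Smallest f with faults ≤ 6 is 3.

3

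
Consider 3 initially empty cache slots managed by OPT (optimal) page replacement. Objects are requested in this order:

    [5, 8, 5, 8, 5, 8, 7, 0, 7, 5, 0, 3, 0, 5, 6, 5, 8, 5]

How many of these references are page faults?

7

5: fault, frames {5}
8: fault, frames {5,8}
5: hit
8: hit
5: hit
8: hit
7: fault, frames {5,8,7}
0: fault, evict 8, frames {5,7,0}
7: hit
5: hit
0: hit
3: fault, evict 7, frames {5,0,3}
0: hit
5: hit
6: fault, evict 3, frames {5,0,6}
5: hit
8: fault, evict 6, frames {5,0,8}
5: hit
Page faults: 7.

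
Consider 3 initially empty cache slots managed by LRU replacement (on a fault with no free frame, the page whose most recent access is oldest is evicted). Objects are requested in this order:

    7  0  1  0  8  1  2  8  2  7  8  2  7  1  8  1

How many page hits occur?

8

7 -> fault, frames {7}
0 -> fault, frames {7,0}
1 -> fault, frames {7,0,1}
0 -> hit
8 -> fault, evict 7, frames {1,0,8}
1 -> hit
2 -> fault, evict 0, frames {8,1,2}
8 -> hit
2 -> hit
7 -> fault, evict 1, frames {8,2,7}
8 -> hit
2 -> hit
7 -> hit
1 -> fault, evict 8, frames {2,7,1}
8 -> fault, evict 2, frames {7,1,8}
1 -> hit
Hits: 8.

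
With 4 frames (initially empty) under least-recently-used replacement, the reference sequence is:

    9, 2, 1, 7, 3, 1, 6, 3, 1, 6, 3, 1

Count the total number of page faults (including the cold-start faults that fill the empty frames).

9 → fault, frames (9)
2 → fault, frames (9 2)
1 → fault, frames (9 2 1)
7 → fault, frames (9 2 1 7)
3 → fault, evict 9, frames (2 1 7 3)
1 → hit
6 → fault, evict 2, frames (7 3 1 6)
3 → hit
1 → hit
6 → hit
3 → hit
1 → hit
Page faults: 6.

6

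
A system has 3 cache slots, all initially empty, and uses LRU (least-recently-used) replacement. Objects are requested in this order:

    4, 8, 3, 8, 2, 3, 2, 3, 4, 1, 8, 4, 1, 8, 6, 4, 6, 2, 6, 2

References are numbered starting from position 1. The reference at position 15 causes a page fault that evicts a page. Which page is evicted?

pos 1: 4: miss, frames {4}
pos 2: 8: miss, frames {4,8}
pos 3: 3: miss, frames {4,8,3}
pos 4: 8: hit
pos 5: 2: miss, evict 4, frames {3,8,2}
pos 6: 3: hit
pos 7: 2: hit
pos 8: 3: hit
pos 9: 4: miss, evict 8, frames {2,3,4}
pos 10: 1: miss, evict 2, frames {3,4,1}
pos 11: 8: miss, evict 3, frames {4,1,8}
pos 12: 4: hit
pos 13: 1: hit
pos 14: 8: hit
pos 15: 6: miss, evict 4, frames {1,8,6}
At position 15, page 4 is evicted.

4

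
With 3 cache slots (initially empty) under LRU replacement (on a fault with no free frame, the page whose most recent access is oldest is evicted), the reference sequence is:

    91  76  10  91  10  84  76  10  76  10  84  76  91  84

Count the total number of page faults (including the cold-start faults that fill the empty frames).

91 -> miss, frames {91}
76 -> miss, frames {91,76}
10 -> miss, frames {91,76,10}
91 -> hit
10 -> hit
84 -> miss, evict 76, frames {91,10,84}
76 -> miss, evict 91, frames {10,84,76}
10 -> hit
76 -> hit
10 -> hit
84 -> hit
76 -> hit
91 -> miss, evict 10, frames {84,76,91}
84 -> hit
Page faults: 6.

6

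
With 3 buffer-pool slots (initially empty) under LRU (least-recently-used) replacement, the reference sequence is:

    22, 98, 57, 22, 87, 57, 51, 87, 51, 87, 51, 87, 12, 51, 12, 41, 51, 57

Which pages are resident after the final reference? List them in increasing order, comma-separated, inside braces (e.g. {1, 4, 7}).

{41, 51, 57}

22 -> miss, frames {22}
98 -> miss, frames {22,98}
57 -> miss, frames {22,98,57}
22 -> hit
87 -> miss, evict 98, frames {57,22,87}
57 -> hit
51 -> miss, evict 22, frames {87,57,51}
87 -> hit
51 -> hit
87 -> hit
51 -> hit
87 -> hit
12 -> miss, evict 57, frames {51,87,12}
51 -> hit
12 -> hit
41 -> miss, evict 87, frames {51,12,41}
51 -> hit
57 -> miss, evict 12, frames {41,51,57}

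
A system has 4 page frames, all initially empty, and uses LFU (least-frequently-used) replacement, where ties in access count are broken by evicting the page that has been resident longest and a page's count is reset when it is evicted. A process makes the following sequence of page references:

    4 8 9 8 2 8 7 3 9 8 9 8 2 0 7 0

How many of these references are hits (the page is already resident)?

4: fault, frames (4)
8: fault, frames (4 8)
9: fault, frames (4 8 9)
8: hit
2: fault, frames (4 8 9 2)
8: hit
7: fault, evict 4, frames (8 9 2 7)
3: fault, evict 9, frames (8 2 7 3)
9: fault, evict 2, frames (8 7 3 9)
8: hit
9: hit
8: hit
2: fault, evict 7, frames (8 3 9 2)
0: fault, evict 3, frames (8 9 2 0)
7: fault, evict 2, frames (8 9 0 7)
0: hit
Hits: 6.

6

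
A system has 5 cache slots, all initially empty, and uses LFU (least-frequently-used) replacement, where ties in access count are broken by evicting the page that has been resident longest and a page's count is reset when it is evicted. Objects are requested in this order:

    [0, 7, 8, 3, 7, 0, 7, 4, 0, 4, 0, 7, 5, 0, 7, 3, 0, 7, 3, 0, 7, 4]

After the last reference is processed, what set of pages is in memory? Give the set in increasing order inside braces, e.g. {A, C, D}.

0: fault, frames {0}
7: fault, frames {0,7}
8: fault, frames {0,7,8}
3: fault, frames {0,7,8,3}
7: hit
0: hit
7: hit
4: fault, frames {0,7,8,3,4}
0: hit
4: hit
0: hit
7: hit
5: fault, evict 8, frames {0,7,3,4,5}
0: hit
7: hit
3: hit
0: hit
7: hit
3: hit
0: hit
7: hit
4: hit

{0, 3, 4, 5, 7}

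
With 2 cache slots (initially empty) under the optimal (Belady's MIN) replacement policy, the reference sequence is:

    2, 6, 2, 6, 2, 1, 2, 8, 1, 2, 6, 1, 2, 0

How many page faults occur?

2 -> fault, frames {2}
6 -> fault, frames {2,6}
2 -> hit
6 -> hit
2 -> hit
1 -> fault, evict 6, frames {2,1}
2 -> hit
8 -> fault, evict 2, frames {1,8}
1 -> hit
2 -> fault, evict 8, frames {1,2}
6 -> fault, evict 2, frames {1,6}
1 -> hit
2 -> fault, evict 6, frames {1,2}
0 -> fault, evict 2, frames {1,0}
Page faults: 8.

8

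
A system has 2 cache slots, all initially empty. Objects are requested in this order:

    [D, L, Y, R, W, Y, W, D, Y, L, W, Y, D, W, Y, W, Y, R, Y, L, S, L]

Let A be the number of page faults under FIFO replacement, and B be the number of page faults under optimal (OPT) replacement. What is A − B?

Under FIFO: F F F F F F . F . F F F F F F . . F . F F . → 16 faults.
Under OPT: F F F F F . . F . F F . F . F . . F . F F . → 13 faults.
A − B = 16 − 13 = 3.

3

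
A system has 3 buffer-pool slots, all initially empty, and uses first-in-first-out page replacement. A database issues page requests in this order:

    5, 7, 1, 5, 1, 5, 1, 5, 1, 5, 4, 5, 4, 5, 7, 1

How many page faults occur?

5: miss, frames {5}
7: miss, frames {5,7}
1: miss, frames {5,7,1}
5: hit
1: hit
5: hit
1: hit
5: hit
1: hit
5: hit
4: miss, evict 5, frames {7,1,4}
5: miss, evict 7, frames {1,4,5}
4: hit
5: hit
7: miss, evict 1, frames {4,5,7}
1: miss, evict 4, frames {5,7,1}
Page faults: 7.

7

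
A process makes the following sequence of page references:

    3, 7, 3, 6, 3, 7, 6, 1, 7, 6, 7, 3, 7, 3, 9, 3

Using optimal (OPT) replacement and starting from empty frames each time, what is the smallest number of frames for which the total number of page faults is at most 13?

f=1: 16 faults
f=2: 8 faults
f=3: 6 faults
f=4: 5 faults
f=5: 5 faults
Smallest f with faults ≤ 13 is 2.

2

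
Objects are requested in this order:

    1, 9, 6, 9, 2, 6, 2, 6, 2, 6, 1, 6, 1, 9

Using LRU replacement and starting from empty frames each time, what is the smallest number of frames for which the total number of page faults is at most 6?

f=1: 14 faults
f=2: 7 faults
f=3: 6 faults
f=4: 4 faults
Smallest f with faults ≤ 6 is 3.

3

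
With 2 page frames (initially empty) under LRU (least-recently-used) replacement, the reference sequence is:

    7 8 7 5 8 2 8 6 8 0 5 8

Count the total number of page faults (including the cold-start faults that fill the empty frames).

7 → fault, frames {7}
8 → fault, frames {7,8}
7 → hit
5 → fault, evict 8, frames {7,5}
8 → fault, evict 7, frames {5,8}
2 → fault, evict 5, frames {8,2}
8 → hit
6 → fault, evict 2, frames {8,6}
8 → hit
0 → fault, evict 6, frames {8,0}
5 → fault, evict 8, frames {0,5}
8 → fault, evict 0, frames {5,8}
Page faults: 9.

9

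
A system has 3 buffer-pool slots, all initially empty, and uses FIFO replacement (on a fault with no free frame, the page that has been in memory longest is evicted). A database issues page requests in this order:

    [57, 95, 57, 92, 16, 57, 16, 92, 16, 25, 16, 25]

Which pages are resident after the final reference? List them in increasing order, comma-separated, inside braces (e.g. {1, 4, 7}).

57 → miss, frames (57)
95 → miss, frames (57 95)
57 → hit
92 → miss, frames (57 95 92)
16 → miss, evict 57, frames (95 92 16)
57 → miss, evict 95, frames (92 16 57)
16 → hit
92 → hit
16 → hit
25 → miss, evict 92, frames (16 57 25)
16 → hit
25 → hit

{16, 25, 57}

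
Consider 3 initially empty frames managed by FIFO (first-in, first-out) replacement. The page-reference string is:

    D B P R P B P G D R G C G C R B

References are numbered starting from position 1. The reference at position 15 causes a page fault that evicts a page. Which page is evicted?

pos 1: D: fault, frames (D)
pos 2: B: fault, frames (D B)
pos 3: P: fault, frames (D B P)
pos 4: R: fault, evict D, frames (B P R)
pos 5: P: hit
pos 6: B: hit
pos 7: P: hit
pos 8: G: fault, evict B, frames (P R G)
pos 9: D: fault, evict P, frames (R G D)
pos 10: R: hit
pos 11: G: hit
pos 12: C: fault, evict R, frames (G D C)
pos 13: G: hit
pos 14: C: hit
pos 15: R: fault, evict G, frames (D C R)
At position 15, page G is evicted.

G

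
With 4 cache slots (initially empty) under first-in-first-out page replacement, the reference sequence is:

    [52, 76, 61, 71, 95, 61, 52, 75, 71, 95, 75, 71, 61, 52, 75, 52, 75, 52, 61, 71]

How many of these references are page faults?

9

52: fault, frames {52}
76: fault, frames {52,76}
61: fault, frames {52,76,61}
71: fault, frames {52,76,61,71}
95: fault, evict 52, frames {76,61,71,95}
61: hit
52: fault, evict 76, frames {61,71,95,52}
75: fault, evict 61, frames {71,95,52,75}
71: hit
95: hit
75: hit
71: hit
61: fault, evict 71, frames {95,52,75,61}
52: hit
75: hit
52: hit
75: hit
52: hit
61: hit
71: fault, evict 95, frames {52,75,61,71}
Page faults: 9.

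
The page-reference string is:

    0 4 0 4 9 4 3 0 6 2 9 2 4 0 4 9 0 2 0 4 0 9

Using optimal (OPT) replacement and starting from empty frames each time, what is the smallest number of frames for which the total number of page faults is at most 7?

4

f=1: 22 faults
f=2: 13 faults
f=3: 9 faults
f=4: 6 faults
f=5: 6 faults
f=6: 6 faults
Smallest f with faults ≤ 7 is 4.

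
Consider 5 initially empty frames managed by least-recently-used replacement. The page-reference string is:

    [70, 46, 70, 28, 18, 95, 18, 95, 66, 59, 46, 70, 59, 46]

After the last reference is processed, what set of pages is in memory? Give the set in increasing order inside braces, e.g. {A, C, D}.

{46, 59, 66, 70, 95}

70 → miss, frames (70)
46 → miss, frames (70 46)
70 → hit
28 → miss, frames (46 70 28)
18 → miss, frames (46 70 28 18)
95 → miss, frames (46 70 28 18 95)
18 → hit
95 → hit
66 → miss, evict 46, frames (70 28 18 95 66)
59 → miss, evict 70, frames (28 18 95 66 59)
46 → miss, evict 28, frames (18 95 66 59 46)
70 → miss, evict 18, frames (95 66 59 46 70)
59 → hit
46 → hit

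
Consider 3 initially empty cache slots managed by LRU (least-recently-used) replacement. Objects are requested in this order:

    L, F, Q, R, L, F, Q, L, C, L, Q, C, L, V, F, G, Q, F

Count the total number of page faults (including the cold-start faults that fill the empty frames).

12

L: miss, frames {L}
F: miss, frames {L,F}
Q: miss, frames {L,F,Q}
R: miss, evict L, frames {F,Q,R}
L: miss, evict F, frames {Q,R,L}
F: miss, evict Q, frames {R,L,F}
Q: miss, evict R, frames {L,F,Q}
L: hit
C: miss, evict F, frames {Q,L,C}
L: hit
Q: hit
C: hit
L: hit
V: miss, evict Q, frames {C,L,V}
F: miss, evict C, frames {L,V,F}
G: miss, evict L, frames {V,F,G}
Q: miss, evict V, frames {F,G,Q}
F: hit
Page faults: 12.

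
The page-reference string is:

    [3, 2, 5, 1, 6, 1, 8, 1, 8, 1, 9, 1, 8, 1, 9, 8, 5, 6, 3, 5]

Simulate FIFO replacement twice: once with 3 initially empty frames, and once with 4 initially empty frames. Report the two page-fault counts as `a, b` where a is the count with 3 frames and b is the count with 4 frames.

3 frames: F F F F F . F . . . F F . . . . F F F . → 11 faults.
4 frames: F F F F F . F . . . F . . . . . F . F . → 9 faults.
9 < 11: adding a frame reduced faults, as is typical.

11, 9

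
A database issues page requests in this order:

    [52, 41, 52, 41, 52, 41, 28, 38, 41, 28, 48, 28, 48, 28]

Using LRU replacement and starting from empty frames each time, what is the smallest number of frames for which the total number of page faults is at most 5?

f=1: 14 faults
f=2: 7 faults
f=3: 5 faults
f=4: 5 faults
f=5: 5 faults
Smallest f with faults ≤ 5 is 3.

3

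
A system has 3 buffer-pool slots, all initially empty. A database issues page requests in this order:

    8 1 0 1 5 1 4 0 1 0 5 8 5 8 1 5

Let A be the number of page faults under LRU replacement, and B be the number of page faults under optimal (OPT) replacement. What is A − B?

2

Under LRU: F F F . F . F F . . F F . . F . → 9 faults.
Under OPT: F F F . F . F . . . F F . . . . → 7 faults.
A − B = 9 − 7 = 2.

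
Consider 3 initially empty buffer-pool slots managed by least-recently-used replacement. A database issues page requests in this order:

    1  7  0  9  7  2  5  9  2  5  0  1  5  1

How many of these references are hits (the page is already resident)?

5

1 → fault, frames (1)
7 → fault, frames (1 7)
0 → fault, frames (1 7 0)
9 → fault, evict 1, frames (7 0 9)
7 → hit
2 → fault, evict 0, frames (9 7 2)
5 → fault, evict 9, frames (7 2 5)
9 → fault, evict 7, frames (2 5 9)
2 → hit
5 → hit
0 → fault, evict 9, frames (2 5 0)
1 → fault, evict 2, frames (5 0 1)
5 → hit
1 → hit
Hits: 5.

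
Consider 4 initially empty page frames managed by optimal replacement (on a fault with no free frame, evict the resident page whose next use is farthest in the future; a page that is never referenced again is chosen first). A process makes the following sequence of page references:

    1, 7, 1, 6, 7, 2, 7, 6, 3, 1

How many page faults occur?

1: fault, frames (1)
7: fault, frames (1 7)
1: hit
6: fault, frames (1 7 6)
7: hit
2: fault, frames (1 7 6 2)
7: hit
6: hit
3: fault, evict 2, frames (1 7 6 3)
1: hit
Page faults: 5.

5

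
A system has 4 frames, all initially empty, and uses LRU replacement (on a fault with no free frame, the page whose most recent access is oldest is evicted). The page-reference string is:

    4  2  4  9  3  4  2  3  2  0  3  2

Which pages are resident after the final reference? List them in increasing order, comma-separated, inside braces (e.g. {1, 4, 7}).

4 -> miss, frames {4}
2 -> miss, frames {4,2}
4 -> hit
9 -> miss, frames {2,4,9}
3 -> miss, frames {2,4,9,3}
4 -> hit
2 -> hit
3 -> hit
2 -> hit
0 -> miss, evict 9, frames {4,3,2,0}
3 -> hit
2 -> hit

{0, 2, 3, 4}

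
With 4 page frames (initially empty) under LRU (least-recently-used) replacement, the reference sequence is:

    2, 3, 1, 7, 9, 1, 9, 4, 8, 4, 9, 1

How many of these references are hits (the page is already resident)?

2 -> fault, frames {2}
3 -> fault, frames {2,3}
1 -> fault, frames {2,3,1}
7 -> fault, frames {2,3,1,7}
9 -> fault, evict 2, frames {3,1,7,9}
1 -> hit
9 -> hit
4 -> fault, evict 3, frames {7,1,9,4}
8 -> fault, evict 7, frames {1,9,4,8}
4 -> hit
9 -> hit
1 -> hit
Hits: 5.

5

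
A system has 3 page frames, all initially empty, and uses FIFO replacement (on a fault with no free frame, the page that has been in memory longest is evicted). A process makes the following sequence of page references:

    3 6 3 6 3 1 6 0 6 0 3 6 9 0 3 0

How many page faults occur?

9

3 -> miss, frames [3]
6 -> miss, frames [3, 6]
3 -> hit
6 -> hit
3 -> hit
1 -> miss, frames [3, 6, 1]
6 -> hit
0 -> miss, evict 3, frames [6, 1, 0]
6 -> hit
0 -> hit
3 -> miss, evict 6, frames [1, 0, 3]
6 -> miss, evict 1, frames [0, 3, 6]
9 -> miss, evict 0, frames [3, 6, 9]
0 -> miss, evict 3, frames [6, 9, 0]
3 -> miss, evict 6, frames [9, 0, 3]
0 -> hit
Page faults: 9.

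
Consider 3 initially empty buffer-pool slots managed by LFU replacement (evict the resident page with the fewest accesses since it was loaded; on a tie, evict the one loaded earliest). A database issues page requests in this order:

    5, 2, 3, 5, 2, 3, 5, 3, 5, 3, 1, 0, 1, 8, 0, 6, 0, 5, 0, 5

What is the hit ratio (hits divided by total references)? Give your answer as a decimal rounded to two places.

0.50

5: miss, frames {5}
2: miss, frames {5,2}
3: miss, frames {5,2,3}
5: hit
2: hit
3: hit
5: hit
3: hit
5: hit
3: hit
1: miss, evict 2, frames {5,3,1}
0: miss, evict 1, frames {5,3,0}
1: miss, evict 0, frames {5,3,1}
8: miss, evict 1, frames {5,3,8}
0: miss, evict 8, frames {5,3,0}
6: miss, evict 0, frames {5,3,6}
0: miss, evict 6, frames {5,3,0}
5: hit
0: hit
5: hit
Hits: 10 of 20 references → 10/20 = 0.5000.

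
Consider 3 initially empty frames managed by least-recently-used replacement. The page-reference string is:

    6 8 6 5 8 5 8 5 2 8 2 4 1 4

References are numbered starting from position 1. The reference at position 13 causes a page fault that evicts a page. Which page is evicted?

8

pos 1: 6 -> fault, frames (6)
pos 2: 8 -> fault, frames (6 8)
pos 3: 6 -> hit
pos 4: 5 -> fault, frames (8 6 5)
pos 5: 8 -> hit
pos 6: 5 -> hit
pos 7: 8 -> hit
pos 8: 5 -> hit
pos 9: 2 -> fault, evict 6, frames (8 5 2)
pos 10: 8 -> hit
pos 11: 2 -> hit
pos 12: 4 -> fault, evict 5, frames (8 2 4)
pos 13: 1 -> fault, evict 8, frames (2 4 1)
At position 13, page 8 is evicted.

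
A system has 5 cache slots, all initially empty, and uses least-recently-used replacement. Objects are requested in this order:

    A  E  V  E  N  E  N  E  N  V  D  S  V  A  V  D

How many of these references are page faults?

A -> fault, frames (A)
E -> fault, frames (A E)
V -> fault, frames (A E V)
E -> hit
N -> fault, frames (A V E N)
E -> hit
N -> hit
E -> hit
N -> hit
V -> hit
D -> fault, frames (A E N V D)
S -> fault, evict A, frames (E N V D S)
V -> hit
A -> fault, evict E, frames (N D S V A)
V -> hit
D -> hit
Page faults: 7.

7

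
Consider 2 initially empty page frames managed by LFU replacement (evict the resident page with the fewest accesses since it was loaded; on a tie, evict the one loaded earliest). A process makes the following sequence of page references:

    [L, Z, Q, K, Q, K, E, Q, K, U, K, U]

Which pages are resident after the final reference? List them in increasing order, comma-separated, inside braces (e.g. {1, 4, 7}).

{K, U}

L -> miss, frames (L)
Z -> miss, frames (L Z)
Q -> miss, evict L, frames (Z Q)
K -> miss, evict Z, frames (Q K)
Q -> hit
K -> hit
E -> miss, evict Q, frames (K E)
Q -> miss, evict E, frames (K Q)
K -> hit
U -> miss, evict Q, frames (K U)
K -> hit
U -> hit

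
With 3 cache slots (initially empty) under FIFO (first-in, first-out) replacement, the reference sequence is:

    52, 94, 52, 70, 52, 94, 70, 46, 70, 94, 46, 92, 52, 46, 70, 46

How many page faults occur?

52: miss, frames {52}
94: miss, frames {52,94}
52: hit
70: miss, frames {52,94,70}
52: hit
94: hit
70: hit
46: miss, evict 52, frames {94,70,46}
70: hit
94: hit
46: hit
92: miss, evict 94, frames {70,46,92}
52: miss, evict 70, frames {46,92,52}
46: hit
70: miss, evict 46, frames {92,52,70}
46: miss, evict 92, frames {52,70,46}
Page faults: 8.

8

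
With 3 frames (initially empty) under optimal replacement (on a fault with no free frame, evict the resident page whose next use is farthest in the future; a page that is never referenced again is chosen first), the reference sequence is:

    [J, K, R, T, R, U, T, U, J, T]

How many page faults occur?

J → fault, frames {J}
K → fault, frames {J,K}
R → fault, frames {J,K,R}
T → fault, evict K, frames {J,R,T}
R → hit
U → fault, evict R, frames {J,T,U}
T → hit
U → hit
J → hit
T → hit
Page faults: 5.

5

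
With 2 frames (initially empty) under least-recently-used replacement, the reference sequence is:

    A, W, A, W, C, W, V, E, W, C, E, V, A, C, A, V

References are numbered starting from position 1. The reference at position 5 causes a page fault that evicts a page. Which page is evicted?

pos 1: A: fault, frames [A]
pos 2: W: fault, frames [A, W]
pos 3: A: hit
pos 4: W: hit
pos 5: C: fault, evict A, frames [W, C]
At position 5, page A is evicted.

A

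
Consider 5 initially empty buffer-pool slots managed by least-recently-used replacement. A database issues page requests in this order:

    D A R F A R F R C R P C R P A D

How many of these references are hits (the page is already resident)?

D -> fault, frames [D]
A -> fault, frames [D, A]
R -> fault, frames [D, A, R]
F -> fault, frames [D, A, R, F]
A -> hit
R -> hit
F -> hit
R -> hit
C -> fault, frames [D, A, F, R, C]
R -> hit
P -> fault, evict D, frames [A, F, C, R, P]
C -> hit
R -> hit
P -> hit
A -> hit
D -> fault, evict F, frames [C, R, P, A, D]
Hits: 9.

9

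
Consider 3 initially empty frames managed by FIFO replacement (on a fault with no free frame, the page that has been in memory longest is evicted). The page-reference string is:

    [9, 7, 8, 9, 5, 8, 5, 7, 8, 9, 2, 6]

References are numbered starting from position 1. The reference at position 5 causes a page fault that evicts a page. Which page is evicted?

9

pos 1: 9: miss, frames (9)
pos 2: 7: miss, frames (9 7)
pos 3: 8: miss, frames (9 7 8)
pos 4: 9: hit
pos 5: 5: miss, evict 9, frames (7 8 5)
At position 5, page 9 is evicted.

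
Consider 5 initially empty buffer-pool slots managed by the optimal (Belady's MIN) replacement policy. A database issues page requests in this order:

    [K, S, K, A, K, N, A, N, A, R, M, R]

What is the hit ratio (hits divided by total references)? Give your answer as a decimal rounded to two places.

0.50

K -> fault, frames {K}
S -> fault, frames {K,S}
K -> hit
A -> fault, frames {K,S,A}
K -> hit
N -> fault, frames {K,S,A,N}
A -> hit
N -> hit
A -> hit
R -> fault, frames {K,S,A,N,R}
M -> fault, evict N, frames {K,S,A,R,M}
R -> hit
Hits: 6 of 12 references → 6/12 = 0.5000.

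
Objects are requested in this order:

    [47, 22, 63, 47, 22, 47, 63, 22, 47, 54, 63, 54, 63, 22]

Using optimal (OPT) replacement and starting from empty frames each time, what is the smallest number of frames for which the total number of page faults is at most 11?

2

f=1: 14 faults
f=2: 8 faults
f=3: 4 faults
f=4: 4 faults
Smallest f with faults ≤ 11 is 2.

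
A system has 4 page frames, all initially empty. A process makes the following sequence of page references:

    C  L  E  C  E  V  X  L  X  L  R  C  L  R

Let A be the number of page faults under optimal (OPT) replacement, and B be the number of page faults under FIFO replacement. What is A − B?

-2

Under OPT: F F F . . F F . . . F . . . → 6 faults.
Under FIFO: F F F . . F F . . . F F F . → 8 faults.
A − B = 6 − 8 = -2.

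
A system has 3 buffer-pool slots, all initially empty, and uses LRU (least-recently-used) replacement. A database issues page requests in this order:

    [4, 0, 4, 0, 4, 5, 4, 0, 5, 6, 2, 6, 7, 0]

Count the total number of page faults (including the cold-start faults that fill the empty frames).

4: fault, frames {4}
0: fault, frames {4,0}
4: hit
0: hit
4: hit
5: fault, frames {0,4,5}
4: hit
0: hit
5: hit
6: fault, evict 4, frames {0,5,6}
2: fault, evict 0, frames {5,6,2}
6: hit
7: fault, evict 5, frames {2,6,7}
0: fault, evict 2, frames {6,7,0}
Page faults: 7.

7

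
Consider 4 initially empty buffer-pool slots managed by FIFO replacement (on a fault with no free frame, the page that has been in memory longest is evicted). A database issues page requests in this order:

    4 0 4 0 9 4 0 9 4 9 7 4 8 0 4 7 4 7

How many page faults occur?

6

4: miss, frames [4]
0: miss, frames [4, 0]
4: hit
0: hit
9: miss, frames [4, 0, 9]
4: hit
0: hit
9: hit
4: hit
9: hit
7: miss, frames [4, 0, 9, 7]
4: hit
8: miss, evict 4, frames [0, 9, 7, 8]
0: hit
4: miss, evict 0, frames [9, 7, 8, 4]
7: hit
4: hit
7: hit
Page faults: 6.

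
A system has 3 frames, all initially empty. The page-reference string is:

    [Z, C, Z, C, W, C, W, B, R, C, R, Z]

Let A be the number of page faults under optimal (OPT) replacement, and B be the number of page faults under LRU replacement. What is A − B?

Under OPT: F F . . F . . F F . . . → 5 faults.
Under LRU: F F . . F . . F F F . F → 7 faults.
A − B = 5 − 7 = -2.

-2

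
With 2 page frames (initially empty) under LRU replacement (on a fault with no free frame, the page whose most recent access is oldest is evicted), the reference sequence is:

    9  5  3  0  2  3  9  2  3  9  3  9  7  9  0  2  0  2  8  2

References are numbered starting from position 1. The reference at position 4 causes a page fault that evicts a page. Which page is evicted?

5

pos 1: 9 -> fault, frames (9)
pos 2: 5 -> fault, frames (9 5)
pos 3: 3 -> fault, evict 9, frames (5 3)
pos 4: 0 -> fault, evict 5, frames (3 0)
At position 4, page 5 is evicted.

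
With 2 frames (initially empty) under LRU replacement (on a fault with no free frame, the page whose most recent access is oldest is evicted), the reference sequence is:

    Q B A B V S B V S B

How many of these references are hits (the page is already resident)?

1

Q → miss, frames {Q}
B → miss, frames {Q,B}
A → miss, evict Q, frames {B,A}
B → hit
V → miss, evict A, frames {B,V}
S → miss, evict B, frames {V,S}
B → miss, evict V, frames {S,B}
V → miss, evict S, frames {B,V}
S → miss, evict B, frames {V,S}
B → miss, evict V, frames {S,B}
Hits: 1.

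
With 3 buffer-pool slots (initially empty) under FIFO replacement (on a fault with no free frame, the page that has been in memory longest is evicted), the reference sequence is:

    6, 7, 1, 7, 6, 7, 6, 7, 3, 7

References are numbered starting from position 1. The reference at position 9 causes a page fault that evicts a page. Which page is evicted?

6

pos 1: 6: miss, frames [6]
pos 2: 7: miss, frames [6, 7]
pos 3: 1: miss, frames [6, 7, 1]
pos 4: 7: hit
pos 5: 6: hit
pos 6: 7: hit
pos 7: 6: hit
pos 8: 7: hit
pos 9: 3: miss, evict 6, frames [7, 1, 3]
At position 9, page 6 is evicted.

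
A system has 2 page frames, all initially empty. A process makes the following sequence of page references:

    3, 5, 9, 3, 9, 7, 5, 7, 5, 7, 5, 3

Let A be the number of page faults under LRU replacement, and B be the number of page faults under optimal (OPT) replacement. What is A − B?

Under LRU: F F F F . F F . . . . F → 7 faults.
Under OPT: F F F . . F F . . . . F → 6 faults.
A − B = 7 − 6 = 1.

1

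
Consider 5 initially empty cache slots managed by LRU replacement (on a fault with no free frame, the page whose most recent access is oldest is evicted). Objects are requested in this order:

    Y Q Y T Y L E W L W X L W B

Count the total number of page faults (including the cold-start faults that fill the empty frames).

Y -> fault, frames (Y)
Q -> fault, frames (Y Q)
Y -> hit
T -> fault, frames (Q Y T)
Y -> hit
L -> fault, frames (Q T Y L)
E -> fault, frames (Q T Y L E)
W -> fault, evict Q, frames (T Y L E W)
L -> hit
W -> hit
X -> fault, evict T, frames (Y E L W X)
L -> hit
W -> hit
B -> fault, evict Y, frames (E X L W B)
Page faults: 8.

8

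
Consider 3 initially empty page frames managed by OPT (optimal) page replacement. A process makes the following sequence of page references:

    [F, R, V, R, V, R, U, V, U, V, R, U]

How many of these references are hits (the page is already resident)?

F: fault, frames {F}
R: fault, frames {F,R}
V: fault, frames {F,R,V}
R: hit
V: hit
R: hit
U: fault, evict F, frames {R,V,U}
V: hit
U: hit
V: hit
R: hit
U: hit
Hits: 8.

8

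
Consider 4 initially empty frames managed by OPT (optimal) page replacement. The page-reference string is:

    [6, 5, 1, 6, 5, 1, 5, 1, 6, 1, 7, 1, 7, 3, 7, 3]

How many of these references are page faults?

6 -> fault, frames [6]
5 -> fault, frames [6, 5]
1 -> fault, frames [6, 5, 1]
6 -> hit
5 -> hit
1 -> hit
5 -> hit
1 -> hit
6 -> hit
1 -> hit
7 -> fault, frames [6, 5, 1, 7]
1 -> hit
7 -> hit
3 -> fault, evict 1, frames [6, 5, 7, 3]
7 -> hit
3 -> hit
Page faults: 5.

5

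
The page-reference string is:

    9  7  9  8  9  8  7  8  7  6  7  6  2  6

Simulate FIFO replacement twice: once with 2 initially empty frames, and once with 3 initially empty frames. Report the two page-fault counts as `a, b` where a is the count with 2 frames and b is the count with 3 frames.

10, 5

2 frames: F F . F F . F F . F F . F F → 10 faults.
3 frames: F F . F . . . . . F . . F . → 5 faults.
5 < 10: adding a frame reduced faults, as is typical.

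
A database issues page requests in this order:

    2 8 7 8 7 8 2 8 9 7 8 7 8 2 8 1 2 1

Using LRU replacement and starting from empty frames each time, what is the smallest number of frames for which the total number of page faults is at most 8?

3

f=1: 18 faults
f=2: 10 faults
f=3: 7 faults
f=4: 5 faults
f=5: 5 faults
Smallest f with faults ≤ 8 is 3.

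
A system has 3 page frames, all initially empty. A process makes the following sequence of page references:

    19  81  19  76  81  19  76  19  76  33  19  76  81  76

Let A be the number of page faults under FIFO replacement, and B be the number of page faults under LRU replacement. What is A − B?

Under FIFO: F F . F . . . . . F F . F F → 7 faults.
Under LRU: F F . F . . . . . F . . F . → 5 faults.
A − B = 7 − 5 = 2.

2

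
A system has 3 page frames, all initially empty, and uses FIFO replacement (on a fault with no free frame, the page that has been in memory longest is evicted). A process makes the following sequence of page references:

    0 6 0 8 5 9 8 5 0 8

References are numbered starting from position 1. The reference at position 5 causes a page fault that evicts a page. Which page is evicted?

pos 1: 0: miss, frames (0)
pos 2: 6: miss, frames (0 6)
pos 3: 0: hit
pos 4: 8: miss, frames (0 6 8)
pos 5: 5: miss, evict 0, frames (6 8 5)
At position 5, page 0 is evicted.

0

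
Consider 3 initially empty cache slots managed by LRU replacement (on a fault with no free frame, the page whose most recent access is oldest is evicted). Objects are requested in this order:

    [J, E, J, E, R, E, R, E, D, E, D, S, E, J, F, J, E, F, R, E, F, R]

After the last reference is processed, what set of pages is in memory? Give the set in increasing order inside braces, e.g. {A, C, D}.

{E, F, R}

J → fault, frames [J]
E → fault, frames [J, E]
J → hit
E → hit
R → fault, frames [J, E, R]
E → hit
R → hit
E → hit
D → fault, evict J, frames [R, E, D]
E → hit
D → hit
S → fault, evict R, frames [E, D, S]
E → hit
J → fault, evict D, frames [S, E, J]
F → fault, evict S, frames [E, J, F]
J → hit
E → hit
F → hit
R → fault, evict J, frames [E, F, R]
E → hit
F → hit
R → hit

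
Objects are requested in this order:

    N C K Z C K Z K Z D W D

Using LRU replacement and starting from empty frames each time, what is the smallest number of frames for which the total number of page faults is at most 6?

f=1: 12 faults
f=2: 9 faults
f=3: 6 faults
f=4: 6 faults
f=5: 6 faults
f=6: 6 faults
Smallest f with faults ≤ 6 is 3.

3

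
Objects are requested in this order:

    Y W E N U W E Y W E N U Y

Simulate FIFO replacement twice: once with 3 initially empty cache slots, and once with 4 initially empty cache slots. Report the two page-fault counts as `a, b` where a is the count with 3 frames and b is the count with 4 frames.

10, 11

3 frames: F F F F F F F F . . F F . → 10 faults.
4 frames: F F F F F . . F F F F F F → 11 faults.
11 > 10: adding a frame increased faults — Belady's anomaly.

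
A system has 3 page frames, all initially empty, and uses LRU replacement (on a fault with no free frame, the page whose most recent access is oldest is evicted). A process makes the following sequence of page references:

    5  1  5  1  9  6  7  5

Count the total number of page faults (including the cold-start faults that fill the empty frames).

5 → miss, frames (5)
1 → miss, frames (5 1)
5 → hit
1 → hit
9 → miss, frames (5 1 9)
6 → miss, evict 5, frames (1 9 6)
7 → miss, evict 1, frames (9 6 7)
5 → miss, evict 9, frames (6 7 5)
Page faults: 6.

6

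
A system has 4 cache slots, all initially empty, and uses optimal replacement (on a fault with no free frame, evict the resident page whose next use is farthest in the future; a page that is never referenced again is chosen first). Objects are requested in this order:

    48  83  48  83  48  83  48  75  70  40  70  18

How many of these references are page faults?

48 → miss, frames [48]
83 → miss, frames [48, 83]
48 → hit
83 → hit
48 → hit
83 → hit
48 → hit
75 → miss, frames [48, 83, 75]
70 → miss, frames [48, 83, 75, 70]
40 → miss, evict 75, frames [48, 83, 70, 40]
70 → hit
18 → miss, evict 40, frames [48, 83, 70, 18]
Page faults: 6.

6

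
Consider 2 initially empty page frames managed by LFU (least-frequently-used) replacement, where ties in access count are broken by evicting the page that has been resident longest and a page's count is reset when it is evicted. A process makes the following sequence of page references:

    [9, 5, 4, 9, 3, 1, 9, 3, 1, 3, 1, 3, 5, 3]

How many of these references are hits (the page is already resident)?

4

9 -> miss, frames [9]
5 -> miss, frames [9, 5]
4 -> miss, evict 9, frames [5, 4]
9 -> miss, evict 5, frames [4, 9]
3 -> miss, evict 4, frames [9, 3]
1 -> miss, evict 9, frames [3, 1]
9 -> miss, evict 3, frames [1, 9]
3 -> miss, evict 1, frames [9, 3]
1 -> miss, evict 9, frames [3, 1]
3 -> hit
1 -> hit
3 -> hit
5 -> miss, evict 1, frames [3, 5]
3 -> hit
Hits: 4.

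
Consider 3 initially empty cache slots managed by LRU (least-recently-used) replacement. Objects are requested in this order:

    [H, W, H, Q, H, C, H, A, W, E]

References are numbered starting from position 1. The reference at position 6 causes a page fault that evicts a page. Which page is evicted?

W

pos 1: H → miss, frames (H)
pos 2: W → miss, frames (H W)
pos 3: H → hit
pos 4: Q → miss, frames (W H Q)
pos 5: H → hit
pos 6: C → miss, evict W, frames (Q H C)
At position 6, page W is evicted.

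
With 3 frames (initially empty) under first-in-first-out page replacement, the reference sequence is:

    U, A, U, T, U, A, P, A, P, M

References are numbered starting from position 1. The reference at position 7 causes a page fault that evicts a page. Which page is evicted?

U

pos 1: U: miss, frames (U)
pos 2: A: miss, frames (U A)
pos 3: U: hit
pos 4: T: miss, frames (U A T)
pos 5: U: hit
pos 6: A: hit
pos 7: P: miss, evict U, frames (A T P)
At position 7, page U is evicted.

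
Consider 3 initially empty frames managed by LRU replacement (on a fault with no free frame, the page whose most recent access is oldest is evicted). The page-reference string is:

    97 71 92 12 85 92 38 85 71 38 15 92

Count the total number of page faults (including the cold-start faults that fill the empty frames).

9

97 -> fault, frames [97]
71 -> fault, frames [97, 71]
92 -> fault, frames [97, 71, 92]
12 -> fault, evict 97, frames [71, 92, 12]
85 -> fault, evict 71, frames [92, 12, 85]
92 -> hit
38 -> fault, evict 12, frames [85, 92, 38]
85 -> hit
71 -> fault, evict 92, frames [38, 85, 71]
38 -> hit
15 -> fault, evict 85, frames [71, 38, 15]
92 -> fault, evict 71, frames [38, 15, 92]
Page faults: 9.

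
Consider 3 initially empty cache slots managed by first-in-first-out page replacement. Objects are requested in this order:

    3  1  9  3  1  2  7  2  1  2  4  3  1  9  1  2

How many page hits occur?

3 → fault, frames [3]
1 → fault, frames [3, 1]
9 → fault, frames [3, 1, 9]
3 → hit
1 → hit
2 → fault, evict 3, frames [1, 9, 2]
7 → fault, evict 1, frames [9, 2, 7]
2 → hit
1 → fault, evict 9, frames [2, 7, 1]
2 → hit
4 → fault, evict 2, frames [7, 1, 4]
3 → fault, evict 7, frames [1, 4, 3]
1 → hit
9 → fault, evict 1, frames [4, 3, 9]
1 → fault, evict 4, frames [3, 9, 1]
2 → fault, evict 3, frames [9, 1, 2]
Hits: 5.

5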